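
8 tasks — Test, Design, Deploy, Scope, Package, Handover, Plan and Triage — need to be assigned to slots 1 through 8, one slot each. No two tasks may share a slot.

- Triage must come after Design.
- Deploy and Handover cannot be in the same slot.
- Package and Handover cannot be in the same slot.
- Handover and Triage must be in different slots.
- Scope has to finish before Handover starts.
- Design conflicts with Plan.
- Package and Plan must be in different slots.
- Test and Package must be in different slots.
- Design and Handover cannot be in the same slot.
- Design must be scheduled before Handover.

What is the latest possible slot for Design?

6

Downstream work caps Design at 7.
Design at 6 is achievable: Test -> 2, Package -> 4, Plan -> 5, Design -> 6, Triage -> 8, Handover -> 7, Deploy -> 3, Scope -> 1.
Nothing later works — the conflict and capacity constraints rule out every slot after 6.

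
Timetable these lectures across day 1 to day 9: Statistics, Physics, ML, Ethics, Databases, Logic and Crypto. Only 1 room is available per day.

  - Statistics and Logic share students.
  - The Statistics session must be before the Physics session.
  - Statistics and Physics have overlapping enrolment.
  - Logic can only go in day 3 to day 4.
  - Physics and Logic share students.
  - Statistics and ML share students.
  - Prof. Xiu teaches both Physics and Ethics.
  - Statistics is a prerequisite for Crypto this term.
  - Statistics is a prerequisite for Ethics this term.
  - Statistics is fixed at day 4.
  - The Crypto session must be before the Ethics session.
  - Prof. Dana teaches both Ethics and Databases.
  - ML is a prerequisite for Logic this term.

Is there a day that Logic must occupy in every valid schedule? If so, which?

Logic's window is day 3–day 4.
Statistics is fixed at day 4, and Logic can't share a day with Statistics.
So Logic must be day 3.

day 3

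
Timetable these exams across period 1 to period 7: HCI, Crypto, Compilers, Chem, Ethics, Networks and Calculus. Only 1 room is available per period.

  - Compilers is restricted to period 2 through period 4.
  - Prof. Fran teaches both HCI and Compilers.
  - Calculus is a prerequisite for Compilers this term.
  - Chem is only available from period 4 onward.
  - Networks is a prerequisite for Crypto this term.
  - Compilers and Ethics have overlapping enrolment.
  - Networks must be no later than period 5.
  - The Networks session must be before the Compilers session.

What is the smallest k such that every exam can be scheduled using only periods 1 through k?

The precedence chain requires at least 2 distinct periods.
With at most 1 per period and 7 exams, at least 7 periods are needed.
Chem can't be placed before period 4, so the schedule must run through at least period 4.
7 works (last occupied period: period 7): for example Calculus=period 2, Chem=period 4, Crypto=period 5, HCI=period 6, Ethics=period 7, Networks=period 1, Compilers=period 3.

7 periods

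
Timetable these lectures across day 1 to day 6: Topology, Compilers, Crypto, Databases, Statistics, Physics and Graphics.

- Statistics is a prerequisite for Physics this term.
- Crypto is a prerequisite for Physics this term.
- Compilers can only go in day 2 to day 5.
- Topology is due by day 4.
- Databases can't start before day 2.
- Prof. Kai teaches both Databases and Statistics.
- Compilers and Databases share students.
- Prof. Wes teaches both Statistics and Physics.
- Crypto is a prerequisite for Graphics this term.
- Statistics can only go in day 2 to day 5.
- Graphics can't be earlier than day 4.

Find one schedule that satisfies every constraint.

Graphics -> day 4, Physics -> day 3, Statistics -> day 2, Topology -> day 1, Compilers -> day 2, Databases -> day 3, Crypto -> day 1

Checking: Crypto(day 1) before Physics(day 3); Statistics(day 2) before Physics(day 3); Crypto(day 1) before Graphics(day 4); Statistics(day 2) != Physics(day 3); Compilers(day 2) != Databases(day 3); Databases(day 3) != Statistics(day 2); Statistics=day 2 in [day 2,day 5]; Topology=day 1 in [day 1,day 4]; Graphics=day 4 in [day 4,day 6]; Databases=day 3 in [day 2,day 6]; Compilers=day 2 in [day 2,day 5].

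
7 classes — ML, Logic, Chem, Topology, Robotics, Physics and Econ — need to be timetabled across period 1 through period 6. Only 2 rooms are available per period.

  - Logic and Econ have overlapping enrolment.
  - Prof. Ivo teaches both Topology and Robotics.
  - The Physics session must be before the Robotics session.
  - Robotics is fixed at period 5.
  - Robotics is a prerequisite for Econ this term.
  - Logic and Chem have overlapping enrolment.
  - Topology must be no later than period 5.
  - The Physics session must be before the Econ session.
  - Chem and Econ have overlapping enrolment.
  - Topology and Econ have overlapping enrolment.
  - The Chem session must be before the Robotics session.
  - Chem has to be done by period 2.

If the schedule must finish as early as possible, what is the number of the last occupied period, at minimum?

6

The precedence chain requires at least 3 distinct periods.
With at most 2 per period and 7 classes, at least 4 periods are needed.
Propagating the time windows through the other constraints, Econ can't land before period 6, so the schedule must run through at least period 6.
6 works (last occupied period: period 6): for example Topology -> period 1, Physics -> period 2, Econ -> period 6, ML -> period 2, Chem -> period 1, Robotics -> period 5, Logic -> period 3.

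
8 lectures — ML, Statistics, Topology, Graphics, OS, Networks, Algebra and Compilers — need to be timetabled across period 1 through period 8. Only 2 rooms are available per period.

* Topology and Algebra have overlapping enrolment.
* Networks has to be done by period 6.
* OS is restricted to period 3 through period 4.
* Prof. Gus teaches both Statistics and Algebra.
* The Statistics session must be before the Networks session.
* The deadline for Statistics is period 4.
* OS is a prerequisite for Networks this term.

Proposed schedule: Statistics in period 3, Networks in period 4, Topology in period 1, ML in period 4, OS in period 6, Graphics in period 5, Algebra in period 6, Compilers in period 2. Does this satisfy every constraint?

OS is a prerequisite for Networks this term — violated.
Only 2 rooms are available per period — holds.
OS is restricted to period 3 through period 4 — violated.
Prof. Gus teaches both Statistics and Algebra — holds.
Networks has to be done by period 6 — holds.
The Statistics session must be before the Networks session — holds.
Topology and Algebra have overlapping enrolment — holds.
The deadline for Statistics is period 4 — holds.

Invalid. OS is a prerequisite for Networks this term.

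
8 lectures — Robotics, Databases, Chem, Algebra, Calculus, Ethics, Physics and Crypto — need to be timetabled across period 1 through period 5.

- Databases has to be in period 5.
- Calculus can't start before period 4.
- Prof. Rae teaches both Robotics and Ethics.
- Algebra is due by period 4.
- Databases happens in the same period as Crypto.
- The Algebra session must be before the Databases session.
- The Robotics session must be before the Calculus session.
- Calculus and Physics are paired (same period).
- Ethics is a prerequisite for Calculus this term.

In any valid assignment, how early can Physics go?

Physics must be in the same period as Calculus, which can't be before period 4, so Physics is at least period 4.
Physics at period 4 is achievable: Calculus=period 4; Chem=period 1; Physics=period 4; Algebra=period 1; Databases=period 5; Robotics=period 1; Crypto=period 5; Ethics=period 2.

period 4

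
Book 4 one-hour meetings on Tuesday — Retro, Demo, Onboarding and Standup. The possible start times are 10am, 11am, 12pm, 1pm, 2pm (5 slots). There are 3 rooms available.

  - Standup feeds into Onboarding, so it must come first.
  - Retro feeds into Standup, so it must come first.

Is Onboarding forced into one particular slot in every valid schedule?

No

Onboarding can be 12pm (e.g. Demo=10am; Onboarding=12pm; Retro=10am; Standup=11am) or 1pm (e.g. Standup in 11am; Onboarding in 1pm; Demo in 10am; Retro in 10am).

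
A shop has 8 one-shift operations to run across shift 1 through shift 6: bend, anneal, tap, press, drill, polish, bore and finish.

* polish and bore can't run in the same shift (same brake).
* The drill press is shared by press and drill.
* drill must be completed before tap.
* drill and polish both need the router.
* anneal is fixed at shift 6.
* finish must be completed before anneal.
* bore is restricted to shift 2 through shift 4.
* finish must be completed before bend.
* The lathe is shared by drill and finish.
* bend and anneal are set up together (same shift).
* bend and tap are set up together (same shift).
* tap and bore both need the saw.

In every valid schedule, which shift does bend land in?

shift 6

Bend must be in the same shift as anneal, which can't be before shift 6, so bend is at least shift 6.
So bend is pinned to shift 6.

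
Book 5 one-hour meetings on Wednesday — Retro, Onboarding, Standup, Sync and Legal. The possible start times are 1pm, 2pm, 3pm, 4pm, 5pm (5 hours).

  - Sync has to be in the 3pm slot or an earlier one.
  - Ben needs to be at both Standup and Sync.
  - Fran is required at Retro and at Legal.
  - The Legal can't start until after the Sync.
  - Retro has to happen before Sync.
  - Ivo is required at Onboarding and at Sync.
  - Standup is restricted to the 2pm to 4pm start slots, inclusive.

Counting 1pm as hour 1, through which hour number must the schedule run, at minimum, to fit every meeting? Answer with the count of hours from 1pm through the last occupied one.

The precedence chain requires at least 3 distinct hours.
3 works (last occupied hour: 3pm): for example Onboarding=1pm, Retro=1pm, Standup=3pm, Sync=2pm, Legal=3pm.

3 hours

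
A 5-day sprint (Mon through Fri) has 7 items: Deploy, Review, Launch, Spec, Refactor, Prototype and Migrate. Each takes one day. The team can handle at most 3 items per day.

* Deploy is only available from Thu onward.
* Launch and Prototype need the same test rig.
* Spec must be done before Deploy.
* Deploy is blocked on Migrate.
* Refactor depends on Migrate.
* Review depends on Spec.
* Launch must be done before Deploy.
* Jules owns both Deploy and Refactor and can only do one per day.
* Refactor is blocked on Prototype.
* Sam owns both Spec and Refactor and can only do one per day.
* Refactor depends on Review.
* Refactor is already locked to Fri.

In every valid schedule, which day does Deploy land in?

Thu

Deploy's window is Thu–Fri.
Refactor is fixed at Fri, and Deploy can't share a day with Refactor.
So Deploy must be Thu.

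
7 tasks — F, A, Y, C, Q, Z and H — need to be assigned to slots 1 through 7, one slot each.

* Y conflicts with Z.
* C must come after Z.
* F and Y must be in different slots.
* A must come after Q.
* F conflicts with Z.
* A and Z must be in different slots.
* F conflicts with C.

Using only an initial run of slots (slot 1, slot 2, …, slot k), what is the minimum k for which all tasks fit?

The precedence chain requires at least 2 distinct slots.
Could 2 slots be enough, i.e. nothing placed later than 2? No: C must come after Z (at 1 or later) → {2}; Z must come before C (at 2 or earlier) → {1}; F can't share with C (2) → {1}; Z can't share with F (1) → nothing is left.
So 2 slots is not enough.
3 works (last occupied slot: 3): for example H in 1, Z in 1, Q in 1, A in 2, C in 2, F in 3, Y in 2.

3 slots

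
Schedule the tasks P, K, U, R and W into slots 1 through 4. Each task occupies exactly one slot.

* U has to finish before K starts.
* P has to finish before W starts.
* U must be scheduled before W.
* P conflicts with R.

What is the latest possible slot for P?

Downstream work caps P at 3.
P at 3 is achievable: K in 2; U in 1; P in 3; R in 1; W in 4.

3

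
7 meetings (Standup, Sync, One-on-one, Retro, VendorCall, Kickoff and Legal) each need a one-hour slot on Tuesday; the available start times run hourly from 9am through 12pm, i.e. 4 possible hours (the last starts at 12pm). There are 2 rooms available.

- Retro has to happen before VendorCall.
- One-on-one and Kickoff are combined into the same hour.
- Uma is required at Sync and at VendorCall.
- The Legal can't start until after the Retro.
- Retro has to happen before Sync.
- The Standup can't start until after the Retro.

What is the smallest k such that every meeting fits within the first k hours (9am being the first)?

The precedence chain requires at least 2 distinct hours.
With at most 2 per hour and 7 meetings, at least 4 hours are needed.
4 works (last occupied hour: 12pm): for example Kickoff=12pm; VendorCall=11am; One-on-one=12pm; Standup=10am; Retro=9am; Legal=11am; Sync=10am.

4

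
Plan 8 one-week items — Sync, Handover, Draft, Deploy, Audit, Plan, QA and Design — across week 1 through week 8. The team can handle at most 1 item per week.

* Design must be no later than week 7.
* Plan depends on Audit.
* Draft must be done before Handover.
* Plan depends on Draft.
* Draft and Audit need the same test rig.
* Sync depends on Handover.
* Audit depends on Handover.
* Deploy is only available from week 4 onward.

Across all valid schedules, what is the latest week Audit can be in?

week 7

Precedence pushes Audit to at least week 3; downstream work caps Audit at week 7.
Audit at week 7 is achievable: QA -> week 6; Draft -> week 2; Plan -> week 8; Sync -> week 5; Audit -> week 7; Handover -> week 3; Deploy -> week 4; Design -> week 1.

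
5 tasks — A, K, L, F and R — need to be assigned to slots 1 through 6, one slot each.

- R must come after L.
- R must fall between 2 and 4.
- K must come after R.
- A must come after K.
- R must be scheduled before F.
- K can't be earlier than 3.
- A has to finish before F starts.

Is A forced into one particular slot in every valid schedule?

No

A can be 4 (e.g. R=2; A=4; L=1; K=3; F=5) or 5 (e.g. A=5; K=3; R=2; L=1; F=6).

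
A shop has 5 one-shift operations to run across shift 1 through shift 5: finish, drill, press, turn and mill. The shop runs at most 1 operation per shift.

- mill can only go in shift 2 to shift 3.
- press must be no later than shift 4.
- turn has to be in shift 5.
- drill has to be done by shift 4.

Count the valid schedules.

Splitting on finish: it can be shift 1 (4), shift 2 (2), shift 3 (2), shift 4 (4). Listing each branch's schedules as (drill, press, turn, mill) by shift number:
finish=shift 1: (2,4,5,3) (3,4,5,2) (4,2,5,3) (4,3,5,2) — 4.
finish=shift 2: (1,4,5,3) (4,1,5,3) — 2.
finish=shift 3: (1,4,5,2) (4,1,5,2) — 2.
finish=shift 4: (1,2,5,3) (1,3,5,2) (2,1,5,3) (3,1,5,2) — 4.
Summing: 4 + 2 + 2 + 4 = 12.

12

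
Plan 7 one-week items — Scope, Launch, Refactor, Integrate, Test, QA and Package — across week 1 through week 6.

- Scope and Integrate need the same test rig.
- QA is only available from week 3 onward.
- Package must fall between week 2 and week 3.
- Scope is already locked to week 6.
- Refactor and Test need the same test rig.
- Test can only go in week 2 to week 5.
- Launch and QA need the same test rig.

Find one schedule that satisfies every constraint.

Package in week 2, Refactor in week 1, Test in week 2, Scope in week 6, QA in week 3, Integrate in week 1, Launch in week 1

Checking: Refactor(week 1) != Test(week 2); Scope(week 6) != Integrate(week 1); Launch(week 1) != QA(week 3); QA=week 3 in [week 3,week 6]; Scope=week 6 in [week 6,week 6]; Test=week 2 in [week 2,week 5]; Package=week 2 in [week 2,week 3].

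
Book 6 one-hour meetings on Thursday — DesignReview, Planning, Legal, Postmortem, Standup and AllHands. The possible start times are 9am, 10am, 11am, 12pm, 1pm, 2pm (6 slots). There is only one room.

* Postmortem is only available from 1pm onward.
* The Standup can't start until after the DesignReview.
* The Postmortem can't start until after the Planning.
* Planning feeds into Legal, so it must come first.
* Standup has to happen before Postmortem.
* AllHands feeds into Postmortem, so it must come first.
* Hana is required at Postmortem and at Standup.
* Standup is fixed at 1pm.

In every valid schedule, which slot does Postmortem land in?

2pm

Postmortem's window is 1pm–2pm.
Standup is fixed at 1pm, and Postmortem can't share a slot with Standup.
So Postmortem must be 2pm.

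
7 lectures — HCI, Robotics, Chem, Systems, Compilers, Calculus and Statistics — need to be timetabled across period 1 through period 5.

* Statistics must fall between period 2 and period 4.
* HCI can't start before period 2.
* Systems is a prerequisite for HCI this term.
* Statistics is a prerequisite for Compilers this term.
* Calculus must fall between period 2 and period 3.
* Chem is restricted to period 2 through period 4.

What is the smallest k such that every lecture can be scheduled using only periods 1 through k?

3

The precedence chain requires at least 2 distinct periods.
Propagating the time windows through the other constraints, Compilers can't land before period 3, so the schedule must run through at least period 3.
3 works (last occupied period: period 3): for example Robotics=period 1, HCI=period 2, Statistics=period 2, Chem=period 2, Calculus=period 2, Compilers=period 3, Systems=period 1.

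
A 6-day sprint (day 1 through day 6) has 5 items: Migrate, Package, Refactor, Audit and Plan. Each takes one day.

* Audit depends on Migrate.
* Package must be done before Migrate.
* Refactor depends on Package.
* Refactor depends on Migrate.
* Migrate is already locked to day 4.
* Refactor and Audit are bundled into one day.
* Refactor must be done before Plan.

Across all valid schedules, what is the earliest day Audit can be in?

Precedence pushes Audit to at least day 5; Audit must be in the same day as Refactor, which can't be after day 5, so Audit is at most day 5.
Audit at day 5 is achievable: Migrate=day 4; Refactor=day 5; Audit=day 5; Plan=day 6; Package=day 1.

day 5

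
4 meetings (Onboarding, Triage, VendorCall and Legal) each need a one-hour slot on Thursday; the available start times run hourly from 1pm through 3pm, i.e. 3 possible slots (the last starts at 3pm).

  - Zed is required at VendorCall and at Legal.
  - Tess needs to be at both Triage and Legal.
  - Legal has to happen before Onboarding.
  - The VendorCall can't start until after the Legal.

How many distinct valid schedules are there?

Splitting on Onboarding: it can be 2pm (4), 3pm (6). Listing each branch's schedules as (Triage, VendorCall, Legal):
Onboarding=2pm: (2pm,2pm,1pm) (2pm,3pm,1pm) (3pm,2pm,1pm) (3pm,3pm,1pm) — 4.
Onboarding=3pm: (1pm,3pm,2pm) (2pm,2pm,1pm) (2pm,3pm,1pm) (3pm,2pm,1pm) (3pm,3pm,1pm) (3pm,3pm,2pm) — 6.
Summing: 4 + 6 = 10.

10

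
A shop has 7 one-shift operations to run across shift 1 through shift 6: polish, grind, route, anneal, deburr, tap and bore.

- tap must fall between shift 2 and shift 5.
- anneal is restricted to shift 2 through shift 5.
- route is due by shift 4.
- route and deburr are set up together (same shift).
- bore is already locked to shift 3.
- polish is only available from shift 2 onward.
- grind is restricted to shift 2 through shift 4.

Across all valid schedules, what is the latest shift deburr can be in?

Deburr must be in the same shift as route, which can't be after shift 4, so deburr is at most shift 4.
deburr at shift 4 is achievable: grind in shift 2; route in shift 4; tap in shift 2; anneal in shift 2; bore in shift 3; deburr in shift 4; polish in shift 2.

shift 4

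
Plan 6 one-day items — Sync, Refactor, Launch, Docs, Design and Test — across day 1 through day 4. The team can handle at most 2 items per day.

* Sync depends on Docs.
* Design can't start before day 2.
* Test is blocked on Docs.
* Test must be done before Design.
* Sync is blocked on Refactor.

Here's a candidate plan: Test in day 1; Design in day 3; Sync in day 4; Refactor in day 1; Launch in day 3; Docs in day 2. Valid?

Test is blocked on Docs — violated.
Sync is blocked on Refactor — holds.
Design can't start before day 2 — holds.
Sync depends on Docs — holds.
The team can handle at most 2 items per day — holds.
Test must be done before Design — holds.

No — it violates: Test is blocked on Docs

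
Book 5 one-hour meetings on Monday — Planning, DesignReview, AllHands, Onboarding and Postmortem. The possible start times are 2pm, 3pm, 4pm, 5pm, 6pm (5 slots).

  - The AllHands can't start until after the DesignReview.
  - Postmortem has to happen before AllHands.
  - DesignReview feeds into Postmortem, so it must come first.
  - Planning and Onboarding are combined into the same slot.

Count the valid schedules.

50

Splitting on Planning: it can be 2pm (10), 3pm (10), 4pm (10), 5pm (10), 6pm (10). Listing each branch's schedules as (DesignReview, AllHands, Onboarding, Postmortem):
Planning=2pm: (2pm,4pm,2pm,3pm) (2pm,5pm,2pm,3pm) (2pm,5pm,2pm,4pm) (2pm,6pm,2pm,3pm) (2pm,6pm,2pm,4pm) (2pm,6pm,2pm,5pm) (3pm,5pm,2pm,4pm) (3pm,6pm,2pm,4pm) (3pm,6pm,2pm,5pm) (4pm,6pm,2pm,5pm) — 10.
Planning=3pm: (2pm,4pm,3pm,3pm) (2pm,5pm,3pm,3pm) (2pm,5pm,3pm,4pm) (2pm,6pm,3pm,3pm) (2pm,6pm,3pm,4pm) (2pm,6pm,3pm,5pm) (3pm,5pm,3pm,4pm) (3pm,6pm,3pm,4pm) (3pm,6pm,3pm,5pm) (4pm,6pm,3pm,5pm) — 10.
Planning=4pm: (2pm,4pm,4pm,3pm) (2pm,5pm,4pm,3pm) (2pm,5pm,4pm,4pm) (2pm,6pm,4pm,3pm) (2pm,6pm,4pm,4pm) (2pm,6pm,4pm,5pm) (3pm,5pm,4pm,4pm) (3pm,6pm,4pm,4pm) (3pm,6pm,4pm,5pm) (4pm,6pm,4pm,5pm) — 10.
Planning=5pm: (2pm,4pm,5pm,3pm) (2pm,5pm,5pm,3pm) (2pm,5pm,5pm,4pm) (2pm,6pm,5pm,3pm) (2pm,6pm,5pm,4pm) (2pm,6pm,5pm,5pm) (3pm,5pm,5pm,4pm) (3pm,6pm,5pm,4pm) (3pm,6pm,5pm,5pm) (4pm,6pm,5pm,5pm) — 10.
Planning=6pm: (2pm,4pm,6pm,3pm) (2pm,5pm,6pm,3pm) (2pm,5pm,6pm,4pm) (2pm,6pm,6pm,3pm) (2pm,6pm,6pm,4pm) (2pm,6pm,6pm,5pm) (3pm,5pm,6pm,4pm) (3pm,6pm,6pm,4pm) (3pm,6pm,6pm,5pm) (4pm,6pm,6pm,5pm) — 10.
Summing: 10 + 10 + 10 + 10 + 10 = 50.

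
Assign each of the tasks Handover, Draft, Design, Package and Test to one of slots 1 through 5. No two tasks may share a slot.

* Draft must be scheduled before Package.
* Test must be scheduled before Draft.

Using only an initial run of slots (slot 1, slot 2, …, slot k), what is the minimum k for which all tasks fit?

5 slots

The precedence chain requires at least 3 distinct slots.
With at most 1 per slot and 5 tasks, at least 5 slots are needed.
5 works (last occupied slot: 5): for example Draft=2, Package=3, Design=5, Handover=4, Test=1.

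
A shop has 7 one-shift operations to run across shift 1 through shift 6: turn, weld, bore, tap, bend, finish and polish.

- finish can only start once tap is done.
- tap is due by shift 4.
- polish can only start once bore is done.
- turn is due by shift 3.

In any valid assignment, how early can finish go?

shift 2

Precedence pushes finish to at least shift 2.
finish at shift 2 is achievable: polish -> shift 2, bore -> shift 1, bend -> shift 1, turn -> shift 1, tap -> shift 1, finish -> shift 2, weld -> shift 1.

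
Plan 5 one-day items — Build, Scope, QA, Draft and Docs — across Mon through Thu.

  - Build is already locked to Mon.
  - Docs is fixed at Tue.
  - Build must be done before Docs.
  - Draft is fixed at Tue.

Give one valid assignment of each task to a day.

Scope -> Mon, Draft -> Tue, QA -> Mon, Build -> Mon, Docs -> Tue

Checking: Build(Mon) before Docs(Tue); Build=Mon in [Mon,Mon]; Docs=Tue in [Tue,Tue]; Draft=Tue in [Tue,Tue].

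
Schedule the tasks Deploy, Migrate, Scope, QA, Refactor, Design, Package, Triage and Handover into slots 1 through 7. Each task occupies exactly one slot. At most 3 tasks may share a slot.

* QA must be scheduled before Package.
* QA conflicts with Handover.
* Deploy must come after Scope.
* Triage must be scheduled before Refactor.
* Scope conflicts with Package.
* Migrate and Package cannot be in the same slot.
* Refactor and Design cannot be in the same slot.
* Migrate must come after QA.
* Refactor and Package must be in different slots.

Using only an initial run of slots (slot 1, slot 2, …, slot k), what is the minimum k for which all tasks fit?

3

The precedence chain requires at least 2 distinct slots.
With at most 3 per slot and 9 tasks, at least 3 slots are needed.
3 works (last occupied slot: 3): for example Scope in 1, Package in 3, Migrate in 2, Deploy in 2, Handover in 3, Refactor in 2, Design in 3, Triage in 1, QA in 1.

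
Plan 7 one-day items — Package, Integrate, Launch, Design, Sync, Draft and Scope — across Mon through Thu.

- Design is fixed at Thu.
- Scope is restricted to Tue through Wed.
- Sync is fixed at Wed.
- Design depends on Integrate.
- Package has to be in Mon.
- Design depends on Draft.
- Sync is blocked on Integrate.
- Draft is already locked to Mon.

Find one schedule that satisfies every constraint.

Sync -> Wed, Integrate -> Mon, Design -> Thu, Launch -> Mon, Draft -> Mon, Scope -> Tue, Package -> Mon

Checking: Integrate(Mon) before Sync(Wed); Integrate(Mon) before Design(Thu); Draft(Mon) before Design(Thu); Draft=Mon in [Mon,Mon]; Sync=Wed in [Wed,Wed]; Package=Mon in [Mon,Mon]; Design=Thu in [Thu,Thu]; Scope=Tue in [Tue,Wed].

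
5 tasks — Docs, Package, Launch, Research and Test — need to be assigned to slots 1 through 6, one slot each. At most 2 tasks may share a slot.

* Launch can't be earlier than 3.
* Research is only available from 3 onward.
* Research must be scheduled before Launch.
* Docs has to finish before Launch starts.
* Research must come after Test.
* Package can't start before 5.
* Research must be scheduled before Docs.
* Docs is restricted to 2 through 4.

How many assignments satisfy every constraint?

8

Splitting on Package: it can be 5 (4), 6 (4). Listing each branch's schedules as (Docs, Launch, Research, Test):
Package=5: (4,5,3,1) (4,5,3,2) (4,6,3,1) (4,6,3,2) — 4.
Package=6: (4,5,3,1) (4,5,3,2) (4,6,3,1) (4,6,3,2) — 4.
Summing: 4 + 4 = 8.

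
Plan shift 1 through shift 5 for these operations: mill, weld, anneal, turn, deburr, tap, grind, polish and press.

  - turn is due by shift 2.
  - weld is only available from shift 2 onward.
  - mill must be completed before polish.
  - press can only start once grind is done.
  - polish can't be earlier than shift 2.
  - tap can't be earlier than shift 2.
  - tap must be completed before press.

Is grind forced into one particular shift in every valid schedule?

No

grind can be shift 1 (e.g. turn in shift 1; anneal in shift 1; mill in shift 1; press in shift 3; deburr in shift 1; polish in shift 2; grind in shift 1; tap in shift 2; weld in shift 2) or shift 2 (e.g. weld=shift 2, grind=shift 2, deburr=shift 1, tap=shift 2, press=shift 3, mill=shift 1, polish=shift 2, anneal=shift 1, turn=shift 1).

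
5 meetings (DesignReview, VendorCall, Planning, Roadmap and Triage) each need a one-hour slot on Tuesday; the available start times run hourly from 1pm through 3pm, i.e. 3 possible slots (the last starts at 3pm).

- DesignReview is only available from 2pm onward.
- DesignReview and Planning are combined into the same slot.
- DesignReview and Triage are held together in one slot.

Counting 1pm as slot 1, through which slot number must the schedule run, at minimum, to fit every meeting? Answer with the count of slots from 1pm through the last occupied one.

2 slots

DesignReview can't be placed before 2pm — that is slot 2 counting from 1pm — so the schedule must run through at least 2 slots.
2 works (last occupied slot: 2pm): for example Planning=2pm; Roadmap=1pm; Triage=2pm; DesignReview=2pm; VendorCall=1pm.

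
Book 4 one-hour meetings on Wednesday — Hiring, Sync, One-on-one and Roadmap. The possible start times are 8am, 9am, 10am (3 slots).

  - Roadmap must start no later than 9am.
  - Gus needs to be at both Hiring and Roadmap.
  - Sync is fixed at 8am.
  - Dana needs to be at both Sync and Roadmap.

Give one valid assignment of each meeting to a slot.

Sync -> 8am, Hiring -> 8am, Roadmap -> 9am, One-on-one -> 8am

Checking: Hiring(8am) != Roadmap(9am); Sync(8am) != Roadmap(9am); Roadmap=9am in [8am,9am]; Sync=8am in [8am,8am].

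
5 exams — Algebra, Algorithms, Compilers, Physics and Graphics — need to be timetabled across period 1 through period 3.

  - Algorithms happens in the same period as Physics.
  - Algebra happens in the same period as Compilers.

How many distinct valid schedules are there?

Splitting on Algebra: it can be period 1 (9), period 2 (9), period 3 (9). Listing each branch's schedules as (Algorithms, Compilers, Physics, Graphics) by period number:
Algebra=period 1: (1,1,1,1) (1,1,1,2) (1,1,1,3) (2,1,2,1) (2,1,2,2) (2,1,2,3) (3,1,3,1) (3,1,3,2) (3,1,3,3) — 9.
Algebra=period 2: (1,2,1,1) (1,2,1,2) (1,2,1,3) (2,2,2,1) (2,2,2,2) (2,2,2,3) (3,2,3,1) (3,2,3,2) (3,2,3,3) — 9.
Algebra=period 3: (1,3,1,1) (1,3,1,2) (1,3,1,3) (2,3,2,1) (2,3,2,2) (2,3,2,3) (3,3,3,1) (3,3,3,2) (3,3,3,3) — 9.
Summing: 9 + 9 + 9 = 27.

27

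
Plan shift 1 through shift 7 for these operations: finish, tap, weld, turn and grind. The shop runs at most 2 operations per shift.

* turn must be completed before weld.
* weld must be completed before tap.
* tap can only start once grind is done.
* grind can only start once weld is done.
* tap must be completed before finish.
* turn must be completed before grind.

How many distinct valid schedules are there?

Splitting on finish: it can be shift 5 (1), shift 6 (5), shift 7 (15). Listing each branch's schedules as (tap, weld, turn, grind) by shift number:
finish=shift 5: (4,2,1,3) — 1.
finish=shift 6: (4,2,1,3) (5,2,1,3) (5,2,1,4) (5,3,1,4) (5,3,2,4) — 5.
finish=shift 7: (4,2,1,3) (5,2,1,3) (5,2,1,4) (5,3,1,4) (5,3,2,4) (6,2,1,3) (6,2,1,4) (6,2,1,5) (6,3,1,4) (6,3,1,5) (6,3,2,4) (6,3,2,5) (6,4,1,5) (6,4,2,5) (6,4,3,5) — 15.
Summing: 1 + 5 + 15 = 21.

21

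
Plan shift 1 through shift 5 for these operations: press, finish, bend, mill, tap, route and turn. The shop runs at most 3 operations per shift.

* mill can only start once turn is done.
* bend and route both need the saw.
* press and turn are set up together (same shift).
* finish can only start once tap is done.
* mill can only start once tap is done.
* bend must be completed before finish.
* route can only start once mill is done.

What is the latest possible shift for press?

shift 3

Press must be in the same shift as turn, which can't be after shift 3, so press is at most shift 3.
press at shift 3 is achievable: press -> shift 3; bend -> shift 1; mill -> shift 4; finish -> shift 2; tap -> shift 1; turn -> shift 3; route -> shift 5.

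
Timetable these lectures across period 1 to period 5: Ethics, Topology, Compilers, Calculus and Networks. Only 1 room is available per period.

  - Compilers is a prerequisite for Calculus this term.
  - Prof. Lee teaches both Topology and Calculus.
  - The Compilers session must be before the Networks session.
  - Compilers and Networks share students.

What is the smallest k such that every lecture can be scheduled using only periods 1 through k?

5 periods

The precedence chain requires at least 2 distinct periods.
With at most 1 per period and 5 lectures, at least 5 periods are needed.
5 works (last occupied period: period 5): for example Topology -> period 5, Compilers -> period 1, Networks -> period 3, Ethics -> period 4, Calculus -> period 2.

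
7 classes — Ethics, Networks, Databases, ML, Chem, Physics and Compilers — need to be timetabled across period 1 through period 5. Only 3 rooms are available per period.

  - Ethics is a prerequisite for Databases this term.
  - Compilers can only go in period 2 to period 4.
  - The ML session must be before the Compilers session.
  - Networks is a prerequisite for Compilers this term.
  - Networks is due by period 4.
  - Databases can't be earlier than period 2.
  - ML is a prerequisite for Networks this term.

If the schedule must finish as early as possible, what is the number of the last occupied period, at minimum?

period 3

The precedence chain requires at least 3 distinct periods.
With at most 3 per period and 7 classes, at least 3 periods are needed.
3 works (last occupied period: period 3): for example Physics in period 2, Chem in period 1, Compilers in period 3, Networks in period 2, ML in period 1, Databases in period 2, Ethics in period 1.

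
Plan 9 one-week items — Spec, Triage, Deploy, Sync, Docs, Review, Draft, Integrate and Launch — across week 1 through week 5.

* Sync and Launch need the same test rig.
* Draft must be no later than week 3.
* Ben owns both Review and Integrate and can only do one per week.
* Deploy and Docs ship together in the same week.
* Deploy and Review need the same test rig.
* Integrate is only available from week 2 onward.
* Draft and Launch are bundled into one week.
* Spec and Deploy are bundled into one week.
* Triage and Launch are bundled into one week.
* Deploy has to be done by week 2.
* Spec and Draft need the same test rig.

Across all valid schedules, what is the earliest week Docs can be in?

Docs must be in the same week as Deploy, which can't be after week 2, so Docs is at most week 2.
Docs at week 1 is achievable: Docs in week 1, Spec in week 1, Launch in week 2, Review in week 3, Deploy in week 1, Integrate in week 2, Sync in week 1, Triage in week 2, Draft in week 2.

week 1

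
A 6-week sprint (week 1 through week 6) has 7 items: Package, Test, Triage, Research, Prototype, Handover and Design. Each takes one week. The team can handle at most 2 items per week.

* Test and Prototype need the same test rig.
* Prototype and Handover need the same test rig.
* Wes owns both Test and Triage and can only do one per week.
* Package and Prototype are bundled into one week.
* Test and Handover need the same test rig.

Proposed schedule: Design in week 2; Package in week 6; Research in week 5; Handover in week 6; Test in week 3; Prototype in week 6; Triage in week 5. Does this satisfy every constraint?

Invalid. Prototype and Handover need the same test rig.

Prototype and Handover need the same test rig — violated.
Wes owns both Test and Triage and can only do one per week — holds.
Test and Handover need the same test rig — holds.
Test and Prototype need the same test rig — holds.
Package and Prototype are bundled into one week — holds.
The team can handle at most 2 items per week — violated.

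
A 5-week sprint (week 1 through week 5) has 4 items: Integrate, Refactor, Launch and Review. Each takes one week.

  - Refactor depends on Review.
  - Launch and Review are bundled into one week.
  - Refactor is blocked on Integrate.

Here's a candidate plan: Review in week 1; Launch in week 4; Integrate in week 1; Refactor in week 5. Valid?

Refactor depends on Review — holds.
Refactor is blocked on Integrate — holds.
Launch and Review are bundled into one week — violated.

No. Launch and Review are bundled into one week is not satisfied.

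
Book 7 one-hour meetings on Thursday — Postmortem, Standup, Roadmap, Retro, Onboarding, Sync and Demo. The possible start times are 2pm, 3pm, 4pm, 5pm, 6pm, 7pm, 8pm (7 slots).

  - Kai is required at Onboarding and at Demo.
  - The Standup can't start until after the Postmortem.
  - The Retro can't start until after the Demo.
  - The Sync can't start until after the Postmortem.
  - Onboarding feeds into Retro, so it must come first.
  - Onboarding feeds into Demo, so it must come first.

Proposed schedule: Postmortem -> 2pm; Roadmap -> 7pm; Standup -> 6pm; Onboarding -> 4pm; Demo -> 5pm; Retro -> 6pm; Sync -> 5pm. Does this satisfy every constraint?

Kai is required at Onboarding and at Demo — holds.
The Retro can't start until after the Demo — holds.
The Sync can't start until after the Postmortem — holds.
Onboarding feeds into Demo, so it must come first — holds.
The Standup can't start until after the Postmortem — holds.
Onboarding feeds into Retro, so it must come first — holds.

Yes, all constraints hold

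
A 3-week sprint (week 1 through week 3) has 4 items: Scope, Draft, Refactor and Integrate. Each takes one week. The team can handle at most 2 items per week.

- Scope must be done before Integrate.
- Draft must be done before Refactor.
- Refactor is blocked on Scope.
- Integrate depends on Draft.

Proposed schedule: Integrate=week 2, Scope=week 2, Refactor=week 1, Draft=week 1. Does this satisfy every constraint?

No — it violates: Refactor is blocked on Scope

Integrate depends on Draft — holds.
The team can handle at most 2 items per week — holds.
Refactor is blocked on Scope — violated.
Scope must be done before Integrate — violated.
Draft must be done before Refactor — violated.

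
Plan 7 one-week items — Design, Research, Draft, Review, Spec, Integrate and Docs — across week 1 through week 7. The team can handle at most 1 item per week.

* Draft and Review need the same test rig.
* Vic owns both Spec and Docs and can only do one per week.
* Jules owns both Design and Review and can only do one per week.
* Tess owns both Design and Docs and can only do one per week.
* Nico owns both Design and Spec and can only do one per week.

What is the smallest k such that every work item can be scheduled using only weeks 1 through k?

With at most 1 per week and 7 work items, at least 7 weeks are needed.
7 works (last occupied week: week 7): for example Research in week 2, Spec in week 5, Integrate in week 6, Design in week 1, Docs in week 7, Draft in week 3, Review in week 4.

7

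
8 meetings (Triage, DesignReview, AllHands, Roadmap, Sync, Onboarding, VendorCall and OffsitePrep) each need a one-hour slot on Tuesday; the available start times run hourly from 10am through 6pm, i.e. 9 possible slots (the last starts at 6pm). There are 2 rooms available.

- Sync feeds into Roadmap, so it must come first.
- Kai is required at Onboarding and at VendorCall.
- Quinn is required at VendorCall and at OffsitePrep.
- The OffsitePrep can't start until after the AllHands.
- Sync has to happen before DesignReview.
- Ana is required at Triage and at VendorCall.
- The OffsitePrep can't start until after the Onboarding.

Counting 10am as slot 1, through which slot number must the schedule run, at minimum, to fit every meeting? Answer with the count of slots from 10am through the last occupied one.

4

The precedence chain requires at least 2 distinct slots.
With at most 2 per slot and 8 meetings, at least 4 slots are needed.
4 works (last occupied slot: 1pm): for example Triage in 12pm, Onboarding in 11am, DesignReview in 11am, Sync in 10am, VendorCall in 1pm, OffsitePrep in 12pm, Roadmap in 1pm, AllHands in 10am.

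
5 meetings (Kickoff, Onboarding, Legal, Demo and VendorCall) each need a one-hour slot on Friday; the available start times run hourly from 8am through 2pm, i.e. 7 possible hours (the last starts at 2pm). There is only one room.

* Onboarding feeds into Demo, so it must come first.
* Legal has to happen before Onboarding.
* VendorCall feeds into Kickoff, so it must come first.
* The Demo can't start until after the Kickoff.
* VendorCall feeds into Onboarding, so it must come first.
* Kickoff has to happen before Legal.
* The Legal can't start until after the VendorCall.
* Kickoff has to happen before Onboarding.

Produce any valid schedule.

Kickoff in 9am; Legal in 10am; Onboarding in 11am; VendorCall in 8am; Demo in 12pm

Checking: VendorCall(8am) before Legal(10am); Onboarding(11am) before Demo(12pm); VendorCall(8am) before Kickoff(9am); Legal(10am) before Onboarding(11am); Kickoff(9am) before Demo(12pm); Kickoff(9am) before Onboarding(11am); Kickoff(9am) before Legal(10am); VendorCall(8am) before Onboarding(11am); max 1 per hour (cap 1).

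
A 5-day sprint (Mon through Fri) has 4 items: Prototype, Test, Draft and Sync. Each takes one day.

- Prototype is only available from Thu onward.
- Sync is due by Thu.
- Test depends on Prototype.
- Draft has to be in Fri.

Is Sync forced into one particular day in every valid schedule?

No

Sync can be Mon (e.g. Sync=Mon, Prototype=Thu, Test=Fri, Draft=Fri) or Tue (e.g. Sync in Tue; Draft in Fri; Prototype in Thu; Test in Fri).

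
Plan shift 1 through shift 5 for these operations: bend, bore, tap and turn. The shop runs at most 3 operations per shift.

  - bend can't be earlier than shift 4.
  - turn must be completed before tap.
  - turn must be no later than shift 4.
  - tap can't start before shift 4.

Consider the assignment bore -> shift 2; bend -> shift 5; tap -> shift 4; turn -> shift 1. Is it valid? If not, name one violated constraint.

The shop runs at most 3 operations per shift — holds.
turn must be completed before tap — holds.
tap can't start before shift 4 — holds.
turn must be no later than shift 4 — holds.
bend can't be earlier than shift 4 — holds.

Valid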